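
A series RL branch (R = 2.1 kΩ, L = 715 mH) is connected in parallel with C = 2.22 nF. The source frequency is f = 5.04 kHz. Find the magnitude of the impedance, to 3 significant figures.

ω = 2πf = 31670 rad/s
X_L = ωL = 22600 Ω
X_C = 1/(ωC) = 14200 Ω
Branch 1 (R+jX_L): Z₁ = 2100 + j22600 Ω, |Z₁| = 22700 Ω
Branch 2 (−jX_C): Z₂ = −j14200 Ω
Parallel: Z = Z₁Z₂/(Z₁+Z₂), |Z| = 37300 Ω, ∠Z = -81.3°

37300 Ω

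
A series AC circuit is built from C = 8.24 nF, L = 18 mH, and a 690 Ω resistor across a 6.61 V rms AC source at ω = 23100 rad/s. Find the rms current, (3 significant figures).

X_L = ωL = 416 Ω
X_C = 1/(ωC) = 5250 Ω
Net reactance X = X_L − X_C = -4840 Ω
Z = 690 − j4840 Ω
|Z| = √(690² + 4840²) = 4890 Ω
I = V/|Z| = 6.61/4890 = 1.35 mA

1.35 mA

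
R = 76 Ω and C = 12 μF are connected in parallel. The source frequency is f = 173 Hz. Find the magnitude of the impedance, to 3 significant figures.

54.0 Ω

ω = 2πf = 1087 rad/s
X_C = 1/(ωC) = 76.7 Ω
Parallel: admittances add. Y = 1/R + jωC
Y = (0.0132 + j0.0130) S
|Y| = 0.0185 S → |Z| = 1/|Y| = 54.0 Ω, ∠Z = −∠Y = -44.8°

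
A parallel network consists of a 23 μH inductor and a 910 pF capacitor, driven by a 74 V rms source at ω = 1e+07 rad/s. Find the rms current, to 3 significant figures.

352 mA

X_L = ωL = 230 Ω
X_C = 1/(ωC) = 110 Ω
Parallel: admittances add. Y = 1/(jωL) + jωC
Y = (0 + j0.00475) S
|Y| = 0.00475 S → |Z| = 1/|Y| = 210 Ω, ∠Z = −∠Y = -90.0°
I = V/|Z| = 74/210 = 352 mA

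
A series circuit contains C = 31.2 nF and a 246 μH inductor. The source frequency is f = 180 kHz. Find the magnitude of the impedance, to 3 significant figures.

ω = 2πf = 1.131e+06 rad/s
X_L = ωL = 278 Ω
X_C = 1/(ωC) = 28.3 Ω
Net reactance X = X_L − X_C = 250 Ω
Z = j250 Ω
|Z| = √(0² + 250²) = 250 Ω

250 Ω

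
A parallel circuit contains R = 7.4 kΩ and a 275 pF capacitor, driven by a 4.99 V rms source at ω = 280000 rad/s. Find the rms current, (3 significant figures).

X_C = 1/(ωC) = 13000 Ω
Parallel: admittances add. Y = 1/R + jωC
Y = (0.000135 + j7.7e-05) S
|Y| = 0.000156 S → |Z| = 1/|Y| = 6430 Ω, ∠Z = −∠Y = -29.7°
I = V/|Z| = 4.99/6430 = 776 μA

776 μA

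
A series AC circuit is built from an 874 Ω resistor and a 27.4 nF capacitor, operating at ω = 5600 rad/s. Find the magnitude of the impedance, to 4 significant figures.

X_C = 1/(ωC) = 6517 Ω
Z = 874.0 − j6517 Ω
|Z| = √(874.0² + 6517²) = 6576 Ω

6576 Ω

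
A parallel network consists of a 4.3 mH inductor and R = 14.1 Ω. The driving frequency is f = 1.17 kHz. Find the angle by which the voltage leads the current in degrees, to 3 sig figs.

ω = 2πf = 7351 rad/s
X_L = ωL = 31.6 Ω
Parallel: admittances add. Y = 1/R + 1/(jωL)
Y = (0.0709 − j0.0316) S
|Y| = 0.0777 S → |Z| = 1/|Y| = 12.9 Ω, ∠Z = −∠Y = 24.0°

24.0°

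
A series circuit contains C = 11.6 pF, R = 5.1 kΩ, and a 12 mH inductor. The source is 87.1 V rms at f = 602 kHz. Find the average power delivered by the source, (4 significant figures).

72.09 mW

ω = 2πf = 3.782e+06 rad/s
X_L = ωL = 45390 Ω
X_C = 1/(ωC) = 22790 Ω
Net reactance X = X_L − X_C = 22600 Ω
Z = 5100 + j22600 Ω
|Z| = √(5100² + 22600²) = 23170 Ω
∠Z = arctan(22600/5100) = 77.28°
I = V/|Z| = 3.760 mA
P = VI cos φ = 87.1 × 0.003760 × cos(77.28°) = 72.09 mW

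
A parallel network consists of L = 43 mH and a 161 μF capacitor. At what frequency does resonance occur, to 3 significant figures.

60.5 Hz

ω₀ = 1/√(LC) = 1/√(0.043 × 0.000161) = 380.1 rad/s
f₀ = ω₀/(2π) = 60.5 Hz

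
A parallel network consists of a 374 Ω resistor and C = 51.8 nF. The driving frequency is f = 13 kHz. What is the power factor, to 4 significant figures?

0.5342

ω = 2πf = 81680 rad/s
X_C = 1/(ωC) = 236.3 Ω
Parallel: admittances add. Y = 1/R + jωC
Y = (0.002674 + j0.004231) S
|Y| = 0.005005 S → |Z| = 1/|Y| = 199.8 Ω, ∠Z = −∠Y = -57.71°
cos φ = cos(-57.71°) = 0.5342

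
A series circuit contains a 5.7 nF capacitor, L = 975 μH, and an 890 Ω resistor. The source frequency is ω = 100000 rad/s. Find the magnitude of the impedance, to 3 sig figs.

1880 Ω

X_L = ωL = 97.5 Ω
X_C = 1/(ωC) = 1750 Ω
Net reactance X = X_L − X_C = -1660 Ω
Z = 890 − j1660 Ω
|Z| = √(890² + 1660²) = 1880 Ω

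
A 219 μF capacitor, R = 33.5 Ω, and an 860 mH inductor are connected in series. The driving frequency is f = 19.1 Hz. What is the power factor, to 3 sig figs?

ω = 2πf = 120.0 rad/s
X_L = ωL = 103 Ω
X_C = 1/(ωC) = 38.0 Ω
Net reactance X = X_L − X_C = 65.2 Ω
Z = 33.5 + j65.2 Ω
|Z| = √(33.5² + 65.2²) = 73.3 Ω
∠Z = arctan(65.2/33.5) = 62.8°
cos φ = cos(62.8°) = 0.457

0.457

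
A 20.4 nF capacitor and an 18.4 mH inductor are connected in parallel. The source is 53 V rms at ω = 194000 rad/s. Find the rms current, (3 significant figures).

X_L = ωL = 3570 Ω
X_C = 1/(ωC) = 253 Ω
Parallel: admittances add. Y = 1/(jωL) + jωC
Y = (0 + j0.00368) S
|Y| = 0.00368 S → |Z| = 1/|Y| = 272 Ω, ∠Z = −∠Y = -90.0°
I = V/|Z| = 53/272 = 195 mA

195 mA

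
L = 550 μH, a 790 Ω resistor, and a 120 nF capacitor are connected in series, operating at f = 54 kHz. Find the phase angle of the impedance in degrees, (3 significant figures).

ω = 2πf = 339300 rad/s
X_L = ωL = 187 Ω
X_C = 1/(ωC) = 24.6 Ω
Net reactance X = X_L − X_C = 162 Ω
Z = 790 + j162 Ω
|Z| = √(790² + 162²) = 806 Ω
∠Z = arctan(162/790) = 11.6°

11.6°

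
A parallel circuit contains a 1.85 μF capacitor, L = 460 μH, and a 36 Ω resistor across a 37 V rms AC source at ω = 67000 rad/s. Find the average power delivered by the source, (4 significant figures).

X_L = ωL = 30.82 Ω
X_C = 1/(ωC) = 8.068 Ω
Parallel: admittances add. Y = 1/R + 1/(jωL) + jωC
Y = (0.02778 + j0.09150) S
|Y| = 0.09563 S → |Z| = 1/|Y| = 10.46 Ω, ∠Z = −∠Y = -73.11°
I = V/|Z| = 3.538 A
P = VI cos φ = 37 × 3.538 × cos(-73.11°) = 38.03 W

38.03 W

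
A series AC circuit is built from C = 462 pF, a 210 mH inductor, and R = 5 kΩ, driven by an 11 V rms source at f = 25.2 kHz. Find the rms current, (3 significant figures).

ω = 2πf = 158300 rad/s
X_L = ωL = 33300 Ω
X_C = 1/(ωC) = 13700 Ω
Net reactance X = X_L − X_C = 19600 Ω
Z = 5000 + j19600 Ω
|Z| = √(5000² + 19600²) = 20200 Ω
I = V/|Z| = 11/20200 = 544 μA

544 μA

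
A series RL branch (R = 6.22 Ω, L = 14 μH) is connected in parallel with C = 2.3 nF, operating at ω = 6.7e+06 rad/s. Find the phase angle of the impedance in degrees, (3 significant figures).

X_L = ωL = 93.8 Ω
X_C = 1/(ωC) = 64.9 Ω
Branch 1 (R+jX_L): Z₁ = 6.22 + j93.8 Ω, |Z₁| = 94.0 Ω
Branch 2 (−jX_C): Z₂ = −j64.9 Ω
Parallel: Z = Z₁Z₂/(Z₁+Z₂), |Z| = 206 Ω, ∠Z = -81.7°

-81.7°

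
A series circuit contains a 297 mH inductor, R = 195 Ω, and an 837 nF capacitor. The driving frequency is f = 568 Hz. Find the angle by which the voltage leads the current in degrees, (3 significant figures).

ω = 2πf = 3569 rad/s
X_L = ωL = 1060 Ω
X_C = 1/(ωC) = 335 Ω
Net reactance X = X_L − X_C = 725 Ω
Z = 195 + j725 Ω
|Z| = √(195² + 725²) = 751 Ω
∠Z = arctan(725/195) = 74.9°

74.9°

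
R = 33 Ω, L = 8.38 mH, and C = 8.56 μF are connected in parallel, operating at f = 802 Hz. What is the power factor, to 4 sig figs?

ω = 2πf = 5039 rad/s
X_L = ωL = 42.23 Ω
X_C = 1/(ωC) = 23.18 Ω
Parallel: admittances add. Y = 1/R + 1/(jωL) + jωC
Y = (0.03030 + j0.01945) S
|Y| = 0.03601 S → |Z| = 1/|Y| = 27.77 Ω, ∠Z = −∠Y = -32.70°
cos φ = cos(-32.70°) = 0.8415

0.8415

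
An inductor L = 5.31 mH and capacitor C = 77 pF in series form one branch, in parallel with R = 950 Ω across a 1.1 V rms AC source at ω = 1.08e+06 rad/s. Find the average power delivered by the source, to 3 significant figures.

1.27 mW

X_L = ωL = 5730 Ω
X_C = 1/(ωC) = 12000 Ω
Branch 1: Z₁ = R = 950 Ω
Branch 2 (series LC): Z₂ = j(X_L − X_C) = −j6290 Ω
Parallel: Z = Z₁Z₂/(Z₁+Z₂), |Z| = 939 Ω, ∠Z = -8.59°
I = V/|Z| = 1.17 mA
P = VI cos φ = 1.1 × 0.00117 × cos(-8.59°) = 1.27 mW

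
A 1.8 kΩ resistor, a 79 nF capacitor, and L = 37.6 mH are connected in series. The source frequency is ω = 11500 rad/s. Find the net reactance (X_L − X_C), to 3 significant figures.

X_L = ωL = 432 Ω
X_C = 1/(ωC) = 1100 Ω
X = 432 − 1100 = -668 Ω

-668 Ω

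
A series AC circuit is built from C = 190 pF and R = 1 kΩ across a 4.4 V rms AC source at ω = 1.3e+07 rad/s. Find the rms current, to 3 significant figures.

4.08 mA

X_C = 1/(ωC) = 405 Ω
Z = 1000 − j405 Ω
|Z| = √(1000² + 405²) = 1080 Ω
I = V/|Z| = 4.4/1080 = 4.08 mA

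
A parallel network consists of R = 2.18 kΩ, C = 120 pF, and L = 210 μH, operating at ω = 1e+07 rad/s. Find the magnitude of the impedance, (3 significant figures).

X_L = ωL = 2100 Ω
X_C = 1/(ωC) = 833 Ω
Parallel: admittances add. Y = 1/R + 1/(jωL) + jωC
Y = (0.000459 + j0.000724) S
|Y| = 0.000857 S → |Z| = 1/|Y| = 1170 Ω, ∠Z = −∠Y = -57.6°

1170 Ω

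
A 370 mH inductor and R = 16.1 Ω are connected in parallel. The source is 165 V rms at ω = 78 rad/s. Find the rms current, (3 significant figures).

X_L = ωL = 28.9 Ω
Parallel: admittances add. Y = 1/R + 1/(jωL)
Y = (0.0621 − j0.0347) S
|Y| = 0.0711 S → |Z| = 1/|Y| = 14.1 Ω, ∠Z = −∠Y = 29.2°
I = V/|Z| = 165/14.1 = 11.7 A

11.7 A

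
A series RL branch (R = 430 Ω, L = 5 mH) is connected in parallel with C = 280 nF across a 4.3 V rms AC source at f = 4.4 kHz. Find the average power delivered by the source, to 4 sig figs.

38.97 mW

ω = 2πf = 27650 rad/s
X_L = ωL = 138.2 Ω
X_C = 1/(ωC) = 129.2 Ω
Branch 1 (R+jX_L): Z₁ = 430.0 + j138.2 Ω, |Z₁| = 451.7 Ω
Branch 2 (−jX_C): Z₂ = −j129.2 Ω
Parallel: Z = Z₁Z₂/(Z₁+Z₂), |Z| = 135.7 Ω, ∠Z = -73.38°
I = V/|Z| = 31.70 mA
P = VI cos φ = 4.3 × 0.03170 × cos(-73.38°) = 38.97 mW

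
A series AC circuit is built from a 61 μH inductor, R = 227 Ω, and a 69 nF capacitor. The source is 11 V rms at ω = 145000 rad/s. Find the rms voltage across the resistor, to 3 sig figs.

10.2 V

X_L = ωL = 8.85 Ω
X_C = 1/(ωC) = 100 Ω
Net reactance X = X_L − X_C = -91.1 Ω
Z = 227 − j91.1 Ω
|Z| = √(227² + 91.1²) = 245 Ω
I = V/|Z| = 45.0 mA
V_R = I·|Z_R| = 0.0450 × 227 = 10.2 V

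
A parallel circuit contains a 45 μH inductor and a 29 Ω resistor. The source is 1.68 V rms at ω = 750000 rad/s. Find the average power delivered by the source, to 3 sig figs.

X_L = ωL = 33.8 Ω
Parallel: admittances add. Y = 1/R + 1/(jωL)
Y = (0.0345 − j0.0296) S
|Y| = 0.0455 S → |Z| = 1/|Y| = 22.0 Ω, ∠Z = −∠Y = 40.7°
I = V/|Z| = 76.4 mA
P = VI cos φ = 1.68 × 0.0764 × cos(40.7°) = 97.3 mW

97.3 mW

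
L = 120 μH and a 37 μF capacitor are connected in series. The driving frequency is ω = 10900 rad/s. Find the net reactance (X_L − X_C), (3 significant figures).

X_L = ωL = 1.31 Ω
X_C = 1/(ωC) = 2.48 Ω
X = 1.31 − 2.48 = -1.17 Ω

-1.17 Ω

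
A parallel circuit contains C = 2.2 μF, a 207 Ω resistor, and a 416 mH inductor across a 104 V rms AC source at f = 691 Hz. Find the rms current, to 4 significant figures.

1.062 A

ω = 2πf = 4342 rad/s
X_L = ωL = 1806 Ω
X_C = 1/(ωC) = 104.7 Ω
Parallel: admittances add. Y = 1/R + 1/(jωL) + jωC
Y = (0.004831 + j0.008998) S
|Y| = 0.01021 S → |Z| = 1/|Y| = 97.92 Ω, ∠Z = −∠Y = -61.77°
I = V/|Z| = 104/97.92 = 1.062 A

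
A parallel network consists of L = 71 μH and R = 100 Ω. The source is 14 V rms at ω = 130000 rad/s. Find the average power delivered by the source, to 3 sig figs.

1.96 W

X_L = ωL = 9.23 Ω
Parallel: admittances add. Y = 1/R + 1/(jωL)
Y = (0.0100 − j0.108) S
|Y| = 0.109 S → |Z| = 1/|Y| = 9.19 Ω, ∠Z = −∠Y = 84.7°
I = V/|Z| = 1.52 A
P = VI cos φ = 14 × 1.52 × cos(84.7°) = 1.96 W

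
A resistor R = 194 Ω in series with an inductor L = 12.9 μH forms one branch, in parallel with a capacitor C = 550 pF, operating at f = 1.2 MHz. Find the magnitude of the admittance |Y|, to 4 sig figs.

ω = 2πf = 7.54e+06 rad/s
X_L = ωL = 97.26 Ω
X_C = 1/(ωC) = 241.1 Ω
Branch 1 (R+jX_L): Z₁ = 194.0 + j97.26 Ω, |Z₁| = 217.0 Ω
Branch 2 (−jX_C): Z₂ = −j241.1 Ω
Parallel: Z = Z₁Z₂/(Z₁+Z₂), |Z| = 216.7 Ω, ∠Z = -26.81°
|Y| = 1/|Z| = 4.615 mS

4.615 mS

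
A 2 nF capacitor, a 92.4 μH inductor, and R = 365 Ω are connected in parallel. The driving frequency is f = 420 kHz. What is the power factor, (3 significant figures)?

0.919

ω = 2πf = 2.639e+06 rad/s
X_L = ωL = 244 Ω
X_C = 1/(ωC) = 189 Ω
Parallel: admittances add. Y = 1/R + 1/(jωL) + jωC
Y = (0.00274 + j0.00118) S
|Y| = 0.00298 S → |Z| = 1/|Y| = 335 Ω, ∠Z = −∠Y = -23.2°
cos φ = cos(-23.2°) = 0.919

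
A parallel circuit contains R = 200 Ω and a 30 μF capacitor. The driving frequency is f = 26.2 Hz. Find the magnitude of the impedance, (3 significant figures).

142 Ω

ω = 2πf = 164.6 rad/s
X_C = 1/(ωC) = 202 Ω
Parallel: admittances add. Y = 1/R + jωC
Y = (0.00500 + j0.00494) S
|Y| = 0.00703 S → |Z| = 1/|Y| = 142 Ω, ∠Z = −∠Y = -44.6°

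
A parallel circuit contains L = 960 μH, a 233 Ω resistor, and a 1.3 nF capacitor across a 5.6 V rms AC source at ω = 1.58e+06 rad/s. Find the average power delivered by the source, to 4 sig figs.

X_L = ωL = 1517 Ω
X_C = 1/(ωC) = 486.9 Ω
Parallel: admittances add. Y = 1/R + 1/(jωL) + jωC
Y = (0.004292 + j0.001395) S
|Y| = 0.004513 S → |Z| = 1/|Y| = 221.6 Ω, ∠Z = −∠Y = -18.00°
I = V/|Z| = 25.27 mA
P = VI cos φ = 5.6 × 0.02527 × cos(-18.00°) = 134.6 mW

134.6 mW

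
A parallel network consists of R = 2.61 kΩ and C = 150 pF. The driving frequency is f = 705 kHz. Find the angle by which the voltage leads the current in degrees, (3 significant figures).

-60.0°

ω = 2πf = 4.43e+06 rad/s
X_C = 1/(ωC) = 1510 Ω
Parallel: admittances add. Y = 1/R + jωC
Y = (0.000383 + j0.000664) S
|Y| = 0.000767 S → |Z| = 1/|Y| = 1300 Ω, ∠Z = −∠Y = -60.0°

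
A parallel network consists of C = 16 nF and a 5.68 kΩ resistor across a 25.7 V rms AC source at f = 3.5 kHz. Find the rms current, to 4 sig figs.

ω = 2πf = 21990 rad/s
X_C = 1/(ωC) = 2842 Ω
Parallel: admittances add. Y = 1/R + jωC
Y = (0.0001761 + j0.0003519) S
|Y| = 0.0003934 S → |Z| = 1/|Y| = 2542 Ω, ∠Z = −∠Y = -63.42°
I = V/|Z| = 25.7/2542 = 10.11 mA

10.11 mA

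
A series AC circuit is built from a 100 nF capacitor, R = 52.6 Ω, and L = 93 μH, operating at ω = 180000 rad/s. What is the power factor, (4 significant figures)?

0.8046

X_L = ωL = 16.74 Ω
X_C = 1/(ωC) = 55.56 Ω
Net reactance X = X_L − X_C = -38.82 Ω
Z = 52.60 − j38.82 Ω
|Z| = √(52.60² + 38.82²) = 65.37 Ω
∠Z = arctan(-38.82/52.60) = -36.43°
cos φ = cos(-36.43°) = 0.8046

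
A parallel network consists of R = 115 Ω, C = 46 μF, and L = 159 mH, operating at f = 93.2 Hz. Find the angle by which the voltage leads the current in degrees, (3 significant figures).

ω = 2πf = 585.6 rad/s
X_L = ωL = 93.1 Ω
X_C = 1/(ωC) = 37.1 Ω
Parallel: admittances add. Y = 1/R + 1/(jωL) + jωC
Y = (0.00870 + j0.0162) S
|Y| = 0.0184 S → |Z| = 1/|Y| = 54.4 Ω, ∠Z = −∠Y = -61.8°

-61.8°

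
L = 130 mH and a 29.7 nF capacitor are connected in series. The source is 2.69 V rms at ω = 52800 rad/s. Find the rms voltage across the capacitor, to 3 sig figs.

0.276 V

X_L = ωL = 6860 Ω
X_C = 1/(ωC) = 638 Ω
Net reactance X = X_L − X_C = 6230 Ω
Z = j6230 Ω
|Z| = √(0² + 6230²) = 6230 Ω
I = V/|Z| = 432 μA
V_C = I·|Z_C| = 0.000432 × 638 = 0.276 V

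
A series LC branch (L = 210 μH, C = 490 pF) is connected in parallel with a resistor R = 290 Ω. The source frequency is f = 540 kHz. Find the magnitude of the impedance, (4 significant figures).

103.7 Ω

ω = 2πf = 3.393e+06 rad/s
X_L = ωL = 712.5 Ω
X_C = 1/(ωC) = 601.5 Ω
Branch 1: Z₁ = R = 290.0 Ω
Branch 2 (series LC): Z₂ = j(X_L − X_C) = j111.0 Ω
Parallel: Z = Z₁Z₂/(Z₁+Z₂), |Z| = 103.7 Ω, ∠Z = 69.05°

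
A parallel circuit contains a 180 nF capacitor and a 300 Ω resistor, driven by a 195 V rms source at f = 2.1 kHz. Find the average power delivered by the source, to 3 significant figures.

127 W

ω = 2πf = 13190 rad/s
X_C = 1/(ωC) = 421 Ω
Parallel: admittances add. Y = 1/R + jωC
Y = (0.00333 + j0.00238) S
|Y| = 0.00409 S → |Z| = 1/|Y| = 244 Ω, ∠Z = −∠Y = -35.5°
I = V/|Z| = 798 mA
P = VI cos φ = 195 × 0.798 × cos(-35.5°) = 127 W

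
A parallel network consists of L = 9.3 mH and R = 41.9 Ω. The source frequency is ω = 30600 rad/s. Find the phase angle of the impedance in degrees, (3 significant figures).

X_L = ωL = 285 Ω
Parallel: admittances add. Y = 1/R + 1/(jωL)
Y = (0.0239 − j0.00351) S
|Y| = 0.0241 S → |Z| = 1/|Y| = 41.5 Ω, ∠Z = −∠Y = 8.38°

8.38°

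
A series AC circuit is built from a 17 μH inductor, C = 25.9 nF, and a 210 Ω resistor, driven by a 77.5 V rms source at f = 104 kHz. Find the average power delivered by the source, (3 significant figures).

27.2 W

ω = 2πf = 653500 rad/s
X_L = ωL = 11.1 Ω
X_C = 1/(ωC) = 59.1 Ω
Net reactance X = X_L − X_C = -48.0 Ω
Z = 210 − j48.0 Ω
|Z| = √(210² + 48.0²) = 215 Ω
∠Z = arctan(-48.0/210) = -12.9°
I = V/|Z| = 360 mA
P = VI cos φ = 77.5 × 0.360 × cos(-12.9°) = 27.2 W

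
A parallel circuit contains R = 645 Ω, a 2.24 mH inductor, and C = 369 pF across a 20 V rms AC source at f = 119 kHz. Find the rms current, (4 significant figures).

31.67 mA

ω = 2πf = 747700 rad/s
X_L = ωL = 1675 Ω
X_C = 1/(ωC) = 3624 Ω
Parallel: admittances add. Y = 1/R + 1/(jωL) + jωC
Y = (0.001550 − j0.0003212) S
|Y| = 0.001583 S → |Z| = 1/|Y| = 631.6 Ω, ∠Z = −∠Y = 11.70°
I = V/|Z| = 20/631.6 = 31.67 mA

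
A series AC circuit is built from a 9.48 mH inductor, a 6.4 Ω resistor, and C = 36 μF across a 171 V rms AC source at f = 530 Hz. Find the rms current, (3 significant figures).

ω = 2πf = 3330 rad/s
X_L = ωL = 31.6 Ω
X_C = 1/(ωC) = 8.34 Ω
Net reactance X = X_L − X_C = 23.2 Ω
Z = 6.40 + j23.2 Ω
|Z| = √(6.40² + 23.2²) = 24.1 Ω
I = V/|Z| = 171/24.1 = 7.10 A

7.10 A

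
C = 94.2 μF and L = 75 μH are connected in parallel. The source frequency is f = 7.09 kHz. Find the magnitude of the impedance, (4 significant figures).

ω = 2πf = 44550 rad/s
X_L = ωL = 3.341 Ω
X_C = 1/(ωC) = 0.2383 Ω
Parallel: admittances add. Y = 1/(jωL) + jωC
Y = (0 + j3.897) S
|Y| = 3.897 S → |Z| = 1/|Y| = 0.2566 Ω, ∠Z = −∠Y = -90.00°

0.2566 Ω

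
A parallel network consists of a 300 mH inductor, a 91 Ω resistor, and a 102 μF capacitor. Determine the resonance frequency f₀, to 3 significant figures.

28.8 Hz

ω₀ = 1/√(LC) = 1/√(0.3 × 0.000102) = 180.8 rad/s
f₀ = ω₀/(2π) = 28.8 Hz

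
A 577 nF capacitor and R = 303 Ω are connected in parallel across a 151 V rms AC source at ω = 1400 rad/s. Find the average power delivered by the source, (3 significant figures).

X_C = 1/(ωC) = 1240 Ω
Parallel: admittances add. Y = 1/R + jωC
Y = (0.00330 + j0.000808) S
|Y| = 0.00340 S → |Z| = 1/|Y| = 294 Ω, ∠Z = −∠Y = -13.8°
I = V/|Z| = 513 mA
P = VI cos φ = 151 × 0.513 × cos(-13.8°) = 75.3 W

75.3 W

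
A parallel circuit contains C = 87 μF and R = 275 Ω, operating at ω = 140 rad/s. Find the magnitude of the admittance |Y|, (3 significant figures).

X_C = 1/(ωC) = 82.1 Ω
Parallel: admittances add. Y = 1/R + jωC
Y = (0.00364 + j0.0122) S
|Y| = 0.0127 S → |Z| = 1/|Y| = 78.7 Ω, ∠Z = −∠Y = -73.4°

12.7 mS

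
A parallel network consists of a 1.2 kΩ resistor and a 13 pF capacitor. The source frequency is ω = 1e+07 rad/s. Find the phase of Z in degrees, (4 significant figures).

X_C = 1/(ωC) = 7692 Ω
Parallel: admittances add. Y = 1/R + jωC
Y = (0.0008333 + j0.0001300) S
|Y| = 0.0008434 S → |Z| = 1/|Y| = 1186 Ω, ∠Z = −∠Y = -8.867°

-8.867°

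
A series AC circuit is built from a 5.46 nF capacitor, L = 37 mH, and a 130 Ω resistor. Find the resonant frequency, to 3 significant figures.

11.2 kHz

ω₀ = 1/√(LC) = 1/√(0.037 × 5.46e-09) = 70360 rad/s
f₀ = ω₀/(2π) = 11.2 kHz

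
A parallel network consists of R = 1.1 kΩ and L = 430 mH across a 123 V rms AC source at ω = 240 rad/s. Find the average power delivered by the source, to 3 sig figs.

X_L = ωL = 103 Ω
Parallel: admittances add. Y = 1/R + 1/(jωL)
Y = (0.000909 − j0.00969) S
|Y| = 0.00973 S → |Z| = 1/|Y| = 103 Ω, ∠Z = −∠Y = 84.6°
I = V/|Z| = 1.20 A
P = VI cos φ = 123 × 1.20 × cos(84.6°) = 13.8 W

13.8 W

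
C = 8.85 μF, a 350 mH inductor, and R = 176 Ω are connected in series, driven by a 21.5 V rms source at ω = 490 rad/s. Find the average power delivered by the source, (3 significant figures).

X_L = ωL = 172 Ω
X_C = 1/(ωC) = 231 Ω
Net reactance X = X_L − X_C = -59.1 Ω
Z = 176 − j59.1 Ω
|Z| = √(176² + 59.1²) = 186 Ω
∠Z = arctan(-59.1/176) = -18.6°
I = V/|Z| = 116 mA
P = VI cos φ = 21.5 × 0.116 × cos(-18.6°) = 2.36 W

2.36 W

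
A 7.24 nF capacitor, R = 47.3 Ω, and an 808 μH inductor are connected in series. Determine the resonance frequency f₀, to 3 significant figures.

65.8 kHz

ω₀ = 1/√(LC) = 1/√(0.000808 × 7.24e-09) = 413500 rad/s
f₀ = ω₀/(2π) = 65.8 kHz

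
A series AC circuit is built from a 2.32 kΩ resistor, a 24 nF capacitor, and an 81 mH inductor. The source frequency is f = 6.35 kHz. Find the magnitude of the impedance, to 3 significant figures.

3190 Ω

ω = 2πf = 39900 rad/s
X_L = ωL = 3230 Ω
X_C = 1/(ωC) = 1040 Ω
Net reactance X = X_L − X_C = 2190 Ω
Z = 2320 + j2190 Ω
|Z| = √(2320² + 2190²) = 3190 Ω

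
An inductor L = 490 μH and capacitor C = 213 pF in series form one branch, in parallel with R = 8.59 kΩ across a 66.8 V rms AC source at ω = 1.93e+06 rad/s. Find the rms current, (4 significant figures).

X_L = ωL = 945.7 Ω
X_C = 1/(ωC) = 2433 Ω
Branch 1: Z₁ = R = 8590 Ω
Branch 2 (series LC): Z₂ = j(X_L − X_C) = −j1487 Ω
Parallel: Z = Z₁Z₂/(Z₁+Z₂), |Z| = 1465 Ω, ∠Z = -80.18°
I = V/|Z| = 66.8/1465 = 45.60 mA

45.60 mA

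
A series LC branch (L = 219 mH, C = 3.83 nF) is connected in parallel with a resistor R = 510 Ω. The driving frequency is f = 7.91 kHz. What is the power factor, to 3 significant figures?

0.996

ω = 2πf = 49700 rad/s
X_L = ωL = 10900 Ω
X_C = 1/(ωC) = 5250 Ω
Branch 1: Z₁ = R = 510 Ω
Branch 2 (series LC): Z₂ = j(X_L − X_C) = j5630 Ω
Parallel: Z = Z₁Z₂/(Z₁+Z₂), |Z| = 508 Ω, ∠Z = 5.18°
cos φ = cos(5.18°) = 0.996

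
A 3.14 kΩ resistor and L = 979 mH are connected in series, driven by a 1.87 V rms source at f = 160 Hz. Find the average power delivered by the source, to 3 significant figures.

ω = 2πf = 1005 rad/s
X_L = ωL = 984 Ω
Z = 3140 + j984 Ω
|Z| = √(3140² + 984²) = 3290 Ω
∠Z = arctan(984/3140) = 17.4°
I = V/|Z| = 568 μA
P = VI cos φ = 1.87 × 0.000568 × cos(17.4°) = 1.01 mW

1.01 mW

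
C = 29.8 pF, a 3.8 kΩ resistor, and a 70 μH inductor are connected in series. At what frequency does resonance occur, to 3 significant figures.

3.48 MHz

ω₀ = 1/√(LC) = 1/√(7e-05 × 2.98e-11) = 2.189e+07 rad/s
f₀ = ω₀/(2π) = 3.48 MHz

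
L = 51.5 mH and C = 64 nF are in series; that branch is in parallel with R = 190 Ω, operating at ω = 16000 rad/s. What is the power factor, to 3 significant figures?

0.626

X_L = ωL = 824 Ω
X_C = 1/(ωC) = 977 Ω
Branch 1: Z₁ = R = 190 Ω
Branch 2 (series LC): Z₂ = j(X_L − X_C) = −j153 Ω
Parallel: Z = Z₁Z₂/(Z₁+Z₂), |Z| = 119 Ω, ∠Z = -51.2°
cos φ = cos(-51.2°) = 0.626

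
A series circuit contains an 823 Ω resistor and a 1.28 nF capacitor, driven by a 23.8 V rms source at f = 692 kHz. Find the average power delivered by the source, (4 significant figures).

ω = 2πf = 4.348e+06 rad/s
X_C = 1/(ωC) = 179.7 Ω
Z = 823.0 − j179.7 Ω
|Z| = √(823.0² + 179.7²) = 842.4 Ω
∠Z = arctan(-179.7/823.0) = -12.32°
I = V/|Z| = 28.25 mA
P = VI cos φ = 23.8 × 0.02825 × cos(-12.32°) = 656.9 mW

656.9 mW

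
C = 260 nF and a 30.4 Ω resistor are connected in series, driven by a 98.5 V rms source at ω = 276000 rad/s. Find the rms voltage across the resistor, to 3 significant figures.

X_C = 1/(ωC) = 13.9 Ω
Z = 30.4 − j13.9 Ω
|Z| = √(30.4² + 13.9²) = 33.4 Ω
I = V/|Z| = 2.95 A
V_R = I·|Z_R| = 2.95 × 30.4 = 89.5 V

89.5 V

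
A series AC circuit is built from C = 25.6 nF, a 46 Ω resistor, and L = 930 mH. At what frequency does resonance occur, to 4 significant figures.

1.031 kHz

ω₀ = 1/√(LC) = 1/√(0.93 × 2.56e-08) = 6481 rad/s
f₀ = ω₀/(2π) = 1.031 kHz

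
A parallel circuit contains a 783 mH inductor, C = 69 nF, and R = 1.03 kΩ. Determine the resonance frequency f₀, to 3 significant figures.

ω₀ = 1/√(LC) = 1/√(0.783 × 6.9e-08) = 4302 rad/s
f₀ = ω₀/(2π) = 685 Hz

685 Hz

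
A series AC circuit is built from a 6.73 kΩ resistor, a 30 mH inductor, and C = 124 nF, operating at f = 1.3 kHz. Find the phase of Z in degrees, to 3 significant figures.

ω = 2πf = 8168 rad/s
X_L = ωL = 245 Ω
X_C = 1/(ωC) = 987 Ω
Net reactance X = X_L − X_C = -742 Ω
Z = 6730 − j742 Ω
|Z| = √(6730² + 742²) = 6770 Ω
∠Z = arctan(-742/6730) = -6.29°

-6.29°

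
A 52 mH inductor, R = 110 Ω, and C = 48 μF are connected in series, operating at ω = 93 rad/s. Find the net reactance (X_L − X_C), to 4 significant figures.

-219.2 Ω

X_L = ωL = 4.836 Ω
X_C = 1/(ωC) = 224.0 Ω
X = 4.836 − 224.0 = -219.2 Ω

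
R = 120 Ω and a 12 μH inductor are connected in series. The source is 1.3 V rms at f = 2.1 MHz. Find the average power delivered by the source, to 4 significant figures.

ω = 2πf = 1.319e+07 rad/s
X_L = ωL = 158.3 Ω
Z = 120.0 + j158.3 Ω
|Z| = √(120.0² + 158.3²) = 198.7 Ω
∠Z = arctan(158.3/120.0) = 52.84°
I = V/|Z| = 6.543 mA
P = VI cos φ = 1.3 × 0.006543 × cos(52.84°) = 5.138 mW

5.138 mW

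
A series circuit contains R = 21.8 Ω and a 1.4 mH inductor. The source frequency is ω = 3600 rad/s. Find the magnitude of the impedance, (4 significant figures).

X_L = ωL = 5.040 Ω
Z = 21.80 + j5.040 Ω
|Z| = √(21.80² + 5.040²) = 22.38 Ω

22.38 Ω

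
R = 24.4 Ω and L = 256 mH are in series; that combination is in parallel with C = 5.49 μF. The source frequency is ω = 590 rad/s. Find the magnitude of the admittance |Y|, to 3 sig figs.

X_L = ωL = 151 Ω
X_C = 1/(ωC) = 309 Ω
Branch 1 (R+jX_L): Z₁ = 24.4 + j151 Ω, |Z₁| = 153 Ω
Branch 2 (−jX_C): Z₂ = −j309 Ω
Parallel: Z = Z₁Z₂/(Z₁+Z₂), |Z| = 296 Ω, ∠Z = 72.0°
|Y| = 1/|Z| = 3.38 mS

3.38 mS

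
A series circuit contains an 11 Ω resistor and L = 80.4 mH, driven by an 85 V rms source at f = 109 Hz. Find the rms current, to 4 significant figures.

1.514 A

ω = 2πf = 684.9 rad/s
X_L = ωL = 55.06 Ω
Z = 11.00 + j55.06 Ω
|Z| = √(11.00² + 55.06²) = 56.15 Ω
I = V/|Z| = 85/56.15 = 1.514 A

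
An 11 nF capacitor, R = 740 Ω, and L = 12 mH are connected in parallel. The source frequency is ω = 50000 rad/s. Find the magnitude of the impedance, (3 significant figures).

570 Ω

X_L = ωL = 600 Ω
X_C = 1/(ωC) = 1820 Ω
Parallel: admittances add. Y = 1/R + 1/(jωL) + jωC
Y = (0.00135 − j0.00112) S
|Y| = 0.00175 S → |Z| = 1/|Y| = 570 Ω, ∠Z = −∠Y = 39.6°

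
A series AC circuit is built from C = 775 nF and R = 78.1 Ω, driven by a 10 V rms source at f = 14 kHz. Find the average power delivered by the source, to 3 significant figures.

ω = 2πf = 87960 rad/s
X_C = 1/(ωC) = 14.7 Ω
Z = 78.1 − j14.7 Ω
|Z| = √(78.1² + 14.7²) = 79.5 Ω
∠Z = arctan(-14.7/78.1) = -10.6°
I = V/|Z| = 126 mA
P = VI cos φ = 10 × 0.126 × cos(-10.6°) = 1.24 W

1.24 W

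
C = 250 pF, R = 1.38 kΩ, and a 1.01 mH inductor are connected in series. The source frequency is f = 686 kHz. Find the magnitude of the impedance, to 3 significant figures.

3690 Ω

ω = 2πf = 4.31e+06 rad/s
X_L = ωL = 4350 Ω
X_C = 1/(ωC) = 928 Ω
Net reactance X = X_L − X_C = 3430 Ω
Z = 1380 + j3430 Ω
|Z| = √(1380² + 3430²) = 3690 Ω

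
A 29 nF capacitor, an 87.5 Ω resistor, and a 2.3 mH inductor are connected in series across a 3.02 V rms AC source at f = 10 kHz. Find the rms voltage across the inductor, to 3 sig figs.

1.06 V

ω = 2πf = 62830 rad/s
X_L = ωL = 145 Ω
X_C = 1/(ωC) = 549 Ω
Net reactance X = X_L − X_C = -404 Ω
Z = 87.5 − j404 Ω
|Z| = √(87.5² + 404²) = 414 Ω
I = V/|Z| = 7.30 mA
V_L = I·|Z_L| = 0.00730 × 145 = 1.06 V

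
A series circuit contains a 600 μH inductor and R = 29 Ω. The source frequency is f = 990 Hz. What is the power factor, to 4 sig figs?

ω = 2πf = 6220 rad/s
X_L = ωL = 3.732 Ω
Z = 29.00 + j3.732 Ω
|Z| = √(29.00² + 3.732²) = 29.24 Ω
∠Z = arctan(3.732/29.00) = 7.333°
cos φ = cos(7.333°) = 0.9918

0.9918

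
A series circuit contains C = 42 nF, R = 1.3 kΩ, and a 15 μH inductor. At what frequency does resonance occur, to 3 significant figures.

201 kHz

ω₀ = 1/√(LC) = 1/√(1.5e-05 × 4.2e-08) = 1.26e+06 rad/s
f₀ = ω₀/(2π) = 201 kHz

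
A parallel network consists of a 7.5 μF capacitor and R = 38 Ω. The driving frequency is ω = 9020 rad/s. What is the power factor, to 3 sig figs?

0.363

X_C = 1/(ωC) = 14.8 Ω
Parallel: admittances add. Y = 1/R + jωC
Y = (0.0263 + j0.0677) S
|Y| = 0.0726 S → |Z| = 1/|Y| = 13.8 Ω, ∠Z = −∠Y = -68.7°
cos φ = cos(-68.7°) = 0.363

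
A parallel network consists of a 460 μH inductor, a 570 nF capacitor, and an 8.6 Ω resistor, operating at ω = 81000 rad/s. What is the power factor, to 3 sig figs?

0.986

X_L = ωL = 37.3 Ω
X_C = 1/(ωC) = 21.7 Ω
Parallel: admittances add. Y = 1/R + 1/(jωL) + jωC
Y = (0.116 + j0.0193) S
|Y| = 0.118 S → |Z| = 1/|Y| = 8.48 Ω, ∠Z = −∠Y = -9.44°
cos φ = cos(-9.44°) = 0.986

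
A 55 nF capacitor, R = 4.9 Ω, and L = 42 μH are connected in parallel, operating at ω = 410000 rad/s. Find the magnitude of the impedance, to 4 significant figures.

4.827 Ω

X_L = ωL = 17.22 Ω
X_C = 1/(ωC) = 44.35 Ω
Parallel: admittances add. Y = 1/R + 1/(jωL) + jωC
Y = (0.2041 − j0.03552) S
|Y| = 0.2072 S → |Z| = 1/|Y| = 4.827 Ω, ∠Z = −∠Y = 9.874°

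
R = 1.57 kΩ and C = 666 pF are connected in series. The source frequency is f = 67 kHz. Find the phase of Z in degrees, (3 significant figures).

-66.2°

ω = 2πf = 421000 rad/s
X_C = 1/(ωC) = 3570 Ω
Z = 1570 − j3570 Ω
|Z| = √(1570² + 3570²) = 3900 Ω
∠Z = arctan(-3570/1570) = -66.2°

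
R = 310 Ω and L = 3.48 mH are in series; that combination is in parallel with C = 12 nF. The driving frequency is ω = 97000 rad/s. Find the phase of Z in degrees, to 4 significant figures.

X_L = ωL = 337.6 Ω
X_C = 1/(ωC) = 859.1 Ω
Branch 1 (R+jX_L): Z₁ = 310.0 + j337.6 Ω, |Z₁| = 458.3 Ω
Branch 2 (−jX_C): Z₂ = −j859.1 Ω
Parallel: Z = Z₁Z₂/(Z₁+Z₂), |Z| = 649.0 Ω, ∠Z = 16.71°

16.71°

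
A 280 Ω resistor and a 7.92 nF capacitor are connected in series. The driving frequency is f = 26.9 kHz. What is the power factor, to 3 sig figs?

ω = 2πf = 169000 rad/s
X_C = 1/(ωC) = 747 Ω
Z = 280 − j747 Ω
|Z| = √(280² + 747²) = 798 Ω
∠Z = arctan(-747/280) = -69.5°
cos φ = cos(-69.5°) = 0.351

0.351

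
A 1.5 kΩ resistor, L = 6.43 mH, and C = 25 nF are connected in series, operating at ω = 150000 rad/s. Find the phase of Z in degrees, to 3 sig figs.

24.9°

X_L = ωL = 964 Ω
X_C = 1/(ωC) = 267 Ω
Net reactance X = X_L − X_C = 698 Ω
Z = 1500 + j698 Ω
|Z| = √(1500² + 698²) = 1650 Ω
∠Z = arctan(698/1500) = 24.9°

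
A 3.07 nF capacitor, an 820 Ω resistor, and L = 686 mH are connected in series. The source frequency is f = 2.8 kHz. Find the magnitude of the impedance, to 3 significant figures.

ω = 2πf = 17590 rad/s
X_L = ωL = 12100 Ω
X_C = 1/(ωC) = 18500 Ω
Net reactance X = X_L − X_C = -6450 Ω
Z = 820 − j6450 Ω
|Z| = √(820² + 6450²) = 6500 Ω

6500 Ω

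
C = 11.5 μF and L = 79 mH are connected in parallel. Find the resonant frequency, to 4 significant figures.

167.0 Hz

ω₀ = 1/√(LC) = 1/√(0.079 × 1.15e-05) = 1049 rad/s
f₀ = ω₀/(2π) = 167.0 Hz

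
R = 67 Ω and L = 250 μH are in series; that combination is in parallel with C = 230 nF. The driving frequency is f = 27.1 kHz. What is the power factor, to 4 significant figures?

ω = 2πf = 170300 rad/s
X_L = ωL = 42.57 Ω
X_C = 1/(ωC) = 25.53 Ω
Branch 1 (R+jX_L): Z₁ = 67.00 + j42.57 Ω, |Z₁| = 79.38 Ω
Branch 2 (−jX_C): Z₂ = −j25.53 Ω
Parallel: Z = Z₁Z₂/(Z₁+Z₂), |Z| = 29.32 Ω, ∠Z = -71.83°
cos φ = cos(-71.83°) = 0.3118

0.3118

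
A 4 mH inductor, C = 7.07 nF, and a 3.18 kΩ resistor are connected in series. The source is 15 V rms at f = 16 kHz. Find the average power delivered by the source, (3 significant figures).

64.3 mW

ω = 2πf = 100500 rad/s
X_L = ωL = 402 Ω
X_C = 1/(ωC) = 1410 Ω
Net reactance X = X_L − X_C = -1000 Ω
Z = 3180 − j1000 Ω
|Z| = √(3180² + 1000²) = 3330 Ω
∠Z = arctan(-1000/3180) = -17.5°
I = V/|Z| = 4.50 mA
P = VI cos φ = 15 × 0.00450 × cos(-17.5°) = 64.3 mW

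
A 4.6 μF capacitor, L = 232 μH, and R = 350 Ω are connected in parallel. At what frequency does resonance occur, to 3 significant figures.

4.87 kHz

ω₀ = 1/√(LC) = 1/√(0.000232 × 4.6e-06) = 30610 rad/s
f₀ = ω₀/(2π) = 4.87 kHz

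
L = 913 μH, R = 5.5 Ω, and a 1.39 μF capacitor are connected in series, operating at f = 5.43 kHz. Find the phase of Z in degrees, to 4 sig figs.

ω = 2πf = 34120 rad/s
X_L = ωL = 31.15 Ω
X_C = 1/(ωC) = 21.09 Ω
Net reactance X = X_L − X_C = 10.06 Ω
Z = 5.500 + j10.06 Ω
|Z| = √(5.500² + 10.06²) = 11.47 Ω
∠Z = arctan(10.06/5.500) = 61.34°

61.34°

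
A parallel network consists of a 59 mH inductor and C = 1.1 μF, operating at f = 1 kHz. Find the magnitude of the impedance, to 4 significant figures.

237.3 Ω

ω = 2πf = 6283 rad/s
X_L = ωL = 370.7 Ω
X_C = 1/(ωC) = 144.7 Ω
Parallel: admittances add. Y = 1/(jωL) + jωC
Y = (0 + j0.004214) S
|Y| = 0.004214 S → |Z| = 1/|Y| = 237.3 Ω, ∠Z = −∠Y = -90.00°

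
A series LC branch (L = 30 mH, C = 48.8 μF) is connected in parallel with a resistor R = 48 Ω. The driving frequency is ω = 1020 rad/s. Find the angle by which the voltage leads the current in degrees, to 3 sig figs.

77.6°

X_L = ωL = 30.6 Ω
X_C = 1/(ωC) = 20.1 Ω
Branch 1: Z₁ = R = 48.0 Ω
Branch 2 (series LC): Z₂ = j(X_L − X_C) = j10.5 Ω
Parallel: Z = Z₁Z₂/(Z₁+Z₂), |Z| = 10.3 Ω, ∠Z = 77.6°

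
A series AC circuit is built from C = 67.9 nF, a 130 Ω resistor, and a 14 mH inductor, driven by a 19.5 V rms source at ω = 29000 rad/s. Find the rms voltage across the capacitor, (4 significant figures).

59.97 V

X_L = ωL = 406.0 Ω
X_C = 1/(ωC) = 507.8 Ω
Net reactance X = X_L − X_C = -101.8 Ω
Z = 130.0 − j101.8 Ω
|Z| = √(130.0² + 101.8²) = 165.1 Ω
I = V/|Z| = 118.1 mA
V_C = I·|Z_C| = 0.1181 × 507.8 = 59.97 V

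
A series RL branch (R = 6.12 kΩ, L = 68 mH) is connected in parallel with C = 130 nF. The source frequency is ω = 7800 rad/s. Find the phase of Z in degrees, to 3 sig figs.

-80.8°

X_L = ωL = 530 Ω
X_C = 1/(ωC) = 986 Ω
Branch 1 (R+jX_L): Z₁ = 6120 + j530 Ω, |Z₁| = 6140 Ω
Branch 2 (−jX_C): Z₂ = −j986 Ω
Parallel: Z = Z₁Z₂/(Z₁+Z₂), |Z| = 987 Ω, ∠Z = -80.8°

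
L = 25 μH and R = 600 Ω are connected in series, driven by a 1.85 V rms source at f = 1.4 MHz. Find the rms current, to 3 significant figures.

ω = 2πf = 8.796e+06 rad/s
X_L = ωL = 220 Ω
Z = 600 + j220 Ω
|Z| = √(600² + 220²) = 639 Ω
I = V/|Z| = 1.85/639 = 2.90 mA

2.90 mA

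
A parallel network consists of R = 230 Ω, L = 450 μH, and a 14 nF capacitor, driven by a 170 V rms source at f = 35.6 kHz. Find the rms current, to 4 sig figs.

ω = 2πf = 223700 rad/s
X_L = ωL = 100.7 Ω
X_C = 1/(ωC) = 319.3 Ω
Parallel: admittances add. Y = 1/R + 1/(jωL) + jωC
Y = (0.004348 − j0.006803) S
|Y| = 0.008074 S → |Z| = 1/|Y| = 123.9 Ω, ∠Z = −∠Y = 57.42°
I = V/|Z| = 170/123.9 = 1.373 A

1.373 A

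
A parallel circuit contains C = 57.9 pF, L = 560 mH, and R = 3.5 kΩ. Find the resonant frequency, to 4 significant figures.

ω₀ = 1/√(LC) = 1/√(0.56 × 5.79e-11) = 175600 rad/s
f₀ = ω₀/(2π) = 27.95 kHz

27.95 kHz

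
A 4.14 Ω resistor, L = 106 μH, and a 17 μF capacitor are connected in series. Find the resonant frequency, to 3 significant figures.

3.75 kHz

ω₀ = 1/√(LC) = 1/√(0.000106 × 1.7e-05) = 23560 rad/s
f₀ = ω₀/(2π) = 3.75 kHz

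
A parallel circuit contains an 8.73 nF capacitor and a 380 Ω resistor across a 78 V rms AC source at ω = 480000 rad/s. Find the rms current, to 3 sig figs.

X_C = 1/(ωC) = 239 Ω
Parallel: admittances add. Y = 1/R + jωC
Y = (0.00263 + j0.00419) S
|Y| = 0.00495 S → |Z| = 1/|Y| = 202 Ω, ∠Z = −∠Y = -57.9°
I = V/|Z| = 78/202 = 386 mA

386 mA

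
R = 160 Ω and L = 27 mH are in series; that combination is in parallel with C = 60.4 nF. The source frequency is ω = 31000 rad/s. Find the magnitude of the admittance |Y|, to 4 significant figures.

752.7 μS

X_L = ωL = 837.0 Ω
X_C = 1/(ωC) = 534.1 Ω
Branch 1 (R+jX_L): Z₁ = 160.0 + j837.0 Ω, |Z₁| = 852.2 Ω
Branch 2 (−jX_C): Z₂ = −j534.1 Ω
Parallel: Z = Z₁Z₂/(Z₁+Z₂), |Z| = 1328 Ω, ∠Z = -72.98°
|Y| = 1/|Z| = 752.7 μS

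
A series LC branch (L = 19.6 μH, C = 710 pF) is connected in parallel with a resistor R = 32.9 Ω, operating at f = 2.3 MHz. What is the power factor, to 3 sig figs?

ω = 2πf = 1.445e+07 rad/s
X_L = ωL = 283 Ω
X_C = 1/(ωC) = 97.5 Ω
Branch 1: Z₁ = R = 32.9 Ω
Branch 2 (series LC): Z₂ = j(X_L − X_C) = j186 Ω
Parallel: Z = Z₁Z₂/(Z₁+Z₂), |Z| = 32.4 Ω, ∠Z = 10.0°
cos φ = cos(10.0°) = 0.985

0.985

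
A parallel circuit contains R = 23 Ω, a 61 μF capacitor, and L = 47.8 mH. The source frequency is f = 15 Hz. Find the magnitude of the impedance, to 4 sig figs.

ω = 2πf = 94.25 rad/s
X_L = ωL = 4.505 Ω
X_C = 1/(ωC) = 173.9 Ω
Parallel: admittances add. Y = 1/R + 1/(jωL) + jωC
Y = (0.04348 − j0.2162) S
|Y| = 0.2206 S → |Z| = 1/|Y| = 4.534 Ω, ∠Z = −∠Y = 78.63°

4.534 Ω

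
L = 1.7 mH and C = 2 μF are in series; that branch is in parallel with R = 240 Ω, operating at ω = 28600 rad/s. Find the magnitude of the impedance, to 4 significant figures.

X_L = ωL = 48.62 Ω
X_C = 1/(ωC) = 17.48 Ω
Branch 1: Z₁ = R = 240.0 Ω
Branch 2 (series LC): Z₂ = j(X_L − X_C) = j31.14 Ω
Parallel: Z = Z₁Z₂/(Z₁+Z₂), |Z| = 30.88 Ω, ∠Z = 82.61°

30.88 Ω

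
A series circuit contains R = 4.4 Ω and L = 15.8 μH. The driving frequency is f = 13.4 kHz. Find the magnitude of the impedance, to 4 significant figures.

4.597 Ω

ω = 2πf = 84190 rad/s
X_L = ωL = 1.330 Ω
Z = 4.400 + j1.330 Ω
|Z| = √(4.400² + 1.330²) = 4.597 Ω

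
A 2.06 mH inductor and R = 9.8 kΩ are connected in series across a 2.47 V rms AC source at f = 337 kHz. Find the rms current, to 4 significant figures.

230.3 μA

ω = 2πf = 2.117e+06 rad/s
X_L = ωL = 4362 Ω
Z = 9800 + j4362 Ω
|Z| = √(9800² + 4362²) = 10730 Ω
I = V/|Z| = 2.47/10730 = 230.3 μA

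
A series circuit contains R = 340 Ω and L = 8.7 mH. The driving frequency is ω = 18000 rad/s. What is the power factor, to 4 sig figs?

X_L = ωL = 156.6 Ω
Z = 340.0 + j156.6 Ω
|Z| = √(340.0² + 156.6²) = 374.3 Ω
∠Z = arctan(156.6/340.0) = 24.73°
cos φ = cos(24.73°) = 0.9083

0.9083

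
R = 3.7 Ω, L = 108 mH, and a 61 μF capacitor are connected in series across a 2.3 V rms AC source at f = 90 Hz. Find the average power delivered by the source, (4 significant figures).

ω = 2πf = 565.5 rad/s
X_L = ωL = 61.07 Ω
X_C = 1/(ωC) = 28.99 Ω
Net reactance X = X_L − X_C = 32.08 Ω
Z = 3.700 + j32.08 Ω
|Z| = √(3.700² + 32.08²) = 32.30 Ω
∠Z = arctan(32.08/3.700) = 83.42°
I = V/|Z| = 71.22 mA
P = VI cos φ = 2.3 × 0.07122 × cos(83.42°) = 18.77 mW

18.77 mW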